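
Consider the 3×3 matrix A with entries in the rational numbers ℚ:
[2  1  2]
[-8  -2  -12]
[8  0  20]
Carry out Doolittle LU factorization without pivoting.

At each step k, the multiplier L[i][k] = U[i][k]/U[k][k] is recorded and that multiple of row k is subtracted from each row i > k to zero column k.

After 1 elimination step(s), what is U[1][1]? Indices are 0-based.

k=0: U[0][0]=2
  eliminate (1,0): mult=-4, new row 1: (0, 2, -4); set L[1][0]=-4
  eliminate (2,0): mult=4, new row 2: (0, -4, 12); set L[2][0]=4

U[1][1] = 2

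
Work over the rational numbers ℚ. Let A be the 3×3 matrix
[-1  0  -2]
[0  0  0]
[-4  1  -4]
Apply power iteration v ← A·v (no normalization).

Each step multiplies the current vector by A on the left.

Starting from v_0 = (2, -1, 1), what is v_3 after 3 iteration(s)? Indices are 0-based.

v_3 = (-166, 0, -392)

v_0 = (2, -1, 1).
v_1 = A·v_0 = (-4, 0, -13).
v_2 = A·v_1 = (30, 0, 68).
v_3 = A·v_2 = (-166, 0, -392).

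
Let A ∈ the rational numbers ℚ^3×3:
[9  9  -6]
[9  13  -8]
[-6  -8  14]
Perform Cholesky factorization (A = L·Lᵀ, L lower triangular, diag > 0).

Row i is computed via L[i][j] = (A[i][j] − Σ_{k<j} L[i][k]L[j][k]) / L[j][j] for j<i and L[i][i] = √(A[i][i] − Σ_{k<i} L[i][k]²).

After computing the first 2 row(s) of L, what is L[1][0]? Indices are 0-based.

L[1][0] = 3

Step 1: L[0][0] = √(9) = 3.
  L[1][0] = (9) / L[0][0] = 3.
Step 2: L[1][1] = √(4) = 2.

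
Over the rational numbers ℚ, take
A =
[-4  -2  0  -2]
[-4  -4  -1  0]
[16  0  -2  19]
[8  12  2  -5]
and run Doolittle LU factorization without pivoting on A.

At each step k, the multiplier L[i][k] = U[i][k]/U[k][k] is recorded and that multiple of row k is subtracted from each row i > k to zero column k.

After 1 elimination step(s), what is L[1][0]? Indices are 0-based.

[col 0] pivot -4
  R1 -= 1*R0 → (0, -2, -1, 2)  (L[1][0] := 1)
  R2 -= -4*R0 → (0, -8, -2, 11)  (L[2][0] := -4)
  R3 -= -2*R0 → (0, 8, 2, -9)  (L[3][0] := -2)

L[1][0] = 1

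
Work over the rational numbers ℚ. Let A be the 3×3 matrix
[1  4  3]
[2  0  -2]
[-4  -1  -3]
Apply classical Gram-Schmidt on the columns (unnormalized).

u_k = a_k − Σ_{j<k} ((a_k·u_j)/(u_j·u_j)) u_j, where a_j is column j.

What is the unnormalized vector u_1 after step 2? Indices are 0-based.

u_1 = (76/21, -16/21, 11/21)

Step 1: u_0 = a_0 = (1, 2, -4).
Step 2: u_1 = a_1 − (8/21)·u_0 = (76/21, -16/21, 11/21).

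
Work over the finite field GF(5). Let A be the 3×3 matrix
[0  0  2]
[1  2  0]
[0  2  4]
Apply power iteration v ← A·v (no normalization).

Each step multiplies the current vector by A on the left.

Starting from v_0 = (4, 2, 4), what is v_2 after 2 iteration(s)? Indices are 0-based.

v_0 = (4, 2, 4).
v_1 = A·v_0 = (3, 3, 0).
v_2 = A·v_1 = (0, 4, 1).

v_2 = (0, 4, 1)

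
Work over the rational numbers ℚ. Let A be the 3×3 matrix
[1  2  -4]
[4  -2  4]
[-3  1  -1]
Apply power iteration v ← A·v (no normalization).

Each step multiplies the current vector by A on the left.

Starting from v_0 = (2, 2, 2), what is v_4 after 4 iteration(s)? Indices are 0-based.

v_0 = (2, 2, 2).
v_1 = A·v_0 = (-2, 12, -6).
v_2 = A·v_1 = (46, -56, 24).
v_3 = A·v_2 = (-162, 392, -218).
v_4 = A·v_3 = (1494, -2304, 1096).

v_4 = (1494, -2304, 1096)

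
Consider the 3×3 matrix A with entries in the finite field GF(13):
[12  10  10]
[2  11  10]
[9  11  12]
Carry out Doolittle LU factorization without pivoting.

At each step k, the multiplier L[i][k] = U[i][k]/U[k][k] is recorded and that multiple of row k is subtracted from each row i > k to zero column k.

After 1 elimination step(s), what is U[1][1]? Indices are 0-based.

k=0: U[0][0]=12
  eliminate (1,0): mult=11, new row 1: (0, 5, 4); set L[1][0]=11
  eliminate (2,0): mult=4, new row 2: (0, 10, 11); set L[2][0]=4

U[1][1] = 5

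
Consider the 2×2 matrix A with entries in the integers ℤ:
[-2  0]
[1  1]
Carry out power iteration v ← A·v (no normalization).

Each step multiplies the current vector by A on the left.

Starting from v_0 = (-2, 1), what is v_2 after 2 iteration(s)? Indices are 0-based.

v_0 = (-2, 1).
v_1 = A·v_0 = (4, -1).
v_2 = A·v_1 = (-8, 3).

v_2 = (-8, 3)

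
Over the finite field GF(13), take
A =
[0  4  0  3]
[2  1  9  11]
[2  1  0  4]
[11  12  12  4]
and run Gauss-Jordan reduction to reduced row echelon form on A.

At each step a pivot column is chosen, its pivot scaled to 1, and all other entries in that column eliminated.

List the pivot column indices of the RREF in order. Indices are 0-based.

[1] R0 <-> R1
[1] R0 /= 2  ⇒  (1, 7, 11, 12)
     R2 -= 2·R0  ⇒  (0, 0, 4, 6)
     R3 -= 11·R0  ⇒  (0, 0, 8, 2)
[2] R1 /= 4  ⇒  (0, 1, 0, 4)
     R0 -= 7·R1  ⇒  (1, 0, 11, 10)
[3] R2 /= 4  ⇒  (0, 0, 1, 8)
     R0 -= 11·R2  ⇒  (1, 0, 0, 0)
     R3 -= 8·R2  ⇒  (0, 0, 0, 3)
[4] R3 /= 3  ⇒  (0, 0, 0, 1)
     R1 -= 4·R3  ⇒  (0, 1, 0, 0)
     R2 -= 8·R3  ⇒  (0, 0, 1, 0)

pivot columns: 0, 1, 2, 3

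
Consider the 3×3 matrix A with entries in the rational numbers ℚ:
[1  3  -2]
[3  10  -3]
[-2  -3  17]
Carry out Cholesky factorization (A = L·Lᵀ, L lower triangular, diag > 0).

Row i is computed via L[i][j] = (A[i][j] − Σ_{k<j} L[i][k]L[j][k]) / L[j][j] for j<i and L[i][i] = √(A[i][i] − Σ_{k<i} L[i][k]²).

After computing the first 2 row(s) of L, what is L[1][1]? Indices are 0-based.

L[1][1] = 1

Step 1: L[0][0] = √(1) = 1.
  L[1][0] = (3) / L[0][0] = 3.
Step 2: L[1][1] = √(1) = 1.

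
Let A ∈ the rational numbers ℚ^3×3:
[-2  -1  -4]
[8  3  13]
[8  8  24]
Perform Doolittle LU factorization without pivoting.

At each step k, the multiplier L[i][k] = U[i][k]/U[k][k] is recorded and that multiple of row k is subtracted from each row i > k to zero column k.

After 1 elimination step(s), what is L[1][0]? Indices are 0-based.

L[1][0] = -4

Step 1: pivot at (0,0) is -2.
  row1 ← row1 − (-4)·row0  ⇒  L[1][0]=-4, U row1=(0, -1, -3)
  row2 ← row2 − (-4)·row0  ⇒  L[2][0]=-4, U row2=(0, 4, 8)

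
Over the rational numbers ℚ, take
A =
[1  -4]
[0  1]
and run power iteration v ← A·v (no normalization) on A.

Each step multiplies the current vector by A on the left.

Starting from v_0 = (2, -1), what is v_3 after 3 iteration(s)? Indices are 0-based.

v_0 = (2, -1).
v_1 = A·v_0 = (6, -1).
v_2 = A·v_1 = (10, -1).
v_3 = A·v_2 = (14, -1).

v_3 = (14, -1)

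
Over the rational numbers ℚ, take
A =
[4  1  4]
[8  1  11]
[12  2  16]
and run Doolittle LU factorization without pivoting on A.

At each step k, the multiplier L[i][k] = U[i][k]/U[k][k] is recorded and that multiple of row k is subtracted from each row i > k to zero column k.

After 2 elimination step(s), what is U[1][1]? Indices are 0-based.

U[1][1] = -1

k=0: U[0][0]=4
  eliminate (1,0): mult=2, new row 1: (0, -1, 3); set L[1][0]=2
  eliminate (2,0): mult=3, new row 2: (0, -1, 4); set L[2][0]=3
k=1: U[1][1]=-1
  eliminate (2,1): mult=1, new row 2: (0, 0, 1); set L[2][1]=1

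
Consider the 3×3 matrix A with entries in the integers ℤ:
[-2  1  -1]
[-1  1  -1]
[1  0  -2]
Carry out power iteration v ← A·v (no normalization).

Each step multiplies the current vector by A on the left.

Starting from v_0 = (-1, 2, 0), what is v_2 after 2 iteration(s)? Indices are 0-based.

v_0 = (-1, 2, 0).
v_1 = A·v_0 = (4, 3, -1).
v_2 = A·v_1 = (-4, 0, 6).

v_2 = (-4, 0, 6)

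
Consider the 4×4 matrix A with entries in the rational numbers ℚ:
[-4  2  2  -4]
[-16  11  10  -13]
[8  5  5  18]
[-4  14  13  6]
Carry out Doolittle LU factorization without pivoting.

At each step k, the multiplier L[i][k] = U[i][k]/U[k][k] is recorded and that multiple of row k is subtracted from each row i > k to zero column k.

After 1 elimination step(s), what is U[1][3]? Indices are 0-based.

k=0: U[0][0]=-4
  eliminate (1,0): mult=4, new row 1: (0, 3, 2, 3); set L[1][0]=4
  eliminate (2,0): mult=-2, new row 2: (0, 9, 9, 10); set L[2][0]=-2
  eliminate (3,0): mult=1, new row 3: (0, 12, 11, 10); set L[3][0]=1

U[1][3] = 3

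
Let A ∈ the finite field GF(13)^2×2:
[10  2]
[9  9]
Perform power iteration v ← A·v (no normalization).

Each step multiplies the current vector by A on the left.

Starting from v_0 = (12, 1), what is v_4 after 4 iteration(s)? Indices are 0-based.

v_4 = (5, 5)

v_0 = (12, 1).
v_1 = A·v_0 = (5, 0).
v_2 = A·v_1 = (11, 6).
v_3 = A·v_2 = (5, 10).
v_4 = A·v_3 = (5, 5).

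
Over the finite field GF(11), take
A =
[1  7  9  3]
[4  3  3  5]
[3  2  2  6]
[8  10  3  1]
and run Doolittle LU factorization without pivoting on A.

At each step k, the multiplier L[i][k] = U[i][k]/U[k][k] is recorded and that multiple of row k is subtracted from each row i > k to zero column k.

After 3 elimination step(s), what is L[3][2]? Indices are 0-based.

L[3][2] = 1

[col 0] pivot 1
  R1 -= 4*R0 → (0, 8, 0, 4)  (L[1][0] := 4)
  R2 -= 3*R0 → (0, 3, 8, 8)  (L[2][0] := 3)
  R3 -= 8*R0 → (0, 9, 8, 10)  (L[3][0] := 8)
[col 1] pivot 8
  R2 -= 10*R1 → (0, 0, 8, 1)  (L[2][1] := 10)
  R3 -= 8*R1 → (0, 0, 8, 0)  (L[3][1] := 8)
[col 2] pivot 8
  R3 -= 1*R2 → (0, 0, 0, 10)  (L[3][2] := 1)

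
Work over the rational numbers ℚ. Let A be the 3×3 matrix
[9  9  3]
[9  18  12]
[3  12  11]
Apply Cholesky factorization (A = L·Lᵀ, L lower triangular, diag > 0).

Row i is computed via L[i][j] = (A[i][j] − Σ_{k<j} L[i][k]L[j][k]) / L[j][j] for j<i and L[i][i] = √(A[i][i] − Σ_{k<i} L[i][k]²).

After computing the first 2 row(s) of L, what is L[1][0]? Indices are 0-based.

L[1][0] = 3

Step 1: L[0][0] = √(9) = 3.
  L[1][0] = (9) / L[0][0] = 3.
Step 2: L[1][1] = √(9) = 3.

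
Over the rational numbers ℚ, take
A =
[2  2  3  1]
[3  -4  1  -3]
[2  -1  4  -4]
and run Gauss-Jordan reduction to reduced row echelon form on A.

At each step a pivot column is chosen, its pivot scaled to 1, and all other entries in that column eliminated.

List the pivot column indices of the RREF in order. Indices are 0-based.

[1] R0 /= 2  ⇒  (1, 1, 3/2, 1/2)
     R1 -= 3·R0  ⇒  (0, -7, -7/2, -9/2)
     R2 -= 2·R0  ⇒  (0, -3, 1, -5)
[2] R1 /= -7  ⇒  (0, 1, 1/2, 9/14)
     R0 -= 1·R1  ⇒  (1, 0, 1, -1/7)
     R2 -= -3·R1  ⇒  (0, 0, 5/2, -43/14)
[3] R2 /= 5/2  ⇒  (0, 0, 1, -43/35)
     R0 -= 1·R2  ⇒  (1, 0, 0, 38/35)
     R1 -= 1/2·R2  ⇒  (0, 1, 0, 44/35)

pivot columns: 0, 1, 2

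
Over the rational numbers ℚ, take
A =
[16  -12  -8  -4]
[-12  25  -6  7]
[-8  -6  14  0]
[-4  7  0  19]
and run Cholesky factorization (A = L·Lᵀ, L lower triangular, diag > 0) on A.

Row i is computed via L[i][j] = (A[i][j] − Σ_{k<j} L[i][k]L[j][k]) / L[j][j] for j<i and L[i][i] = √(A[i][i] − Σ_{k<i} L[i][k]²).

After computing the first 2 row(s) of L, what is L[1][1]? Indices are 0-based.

L[1][1] = 4

Step 1: L[0][0] = √(16) = 4.
  L[1][0] = (-12) / L[0][0] = -3.
Step 2: L[1][1] = √(16) = 4.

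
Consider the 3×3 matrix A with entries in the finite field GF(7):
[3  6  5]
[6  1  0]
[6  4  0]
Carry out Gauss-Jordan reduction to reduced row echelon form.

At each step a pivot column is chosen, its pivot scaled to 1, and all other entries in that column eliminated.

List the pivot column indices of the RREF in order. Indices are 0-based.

pivot(0,0)=3: scale R0 → (1, 2, 4)
  clear (1,0): R1 −= (6)R0 → (0, 3, 4)
  clear (2,0): R2 −= (6)R0 → (0, 6, 4)
pivot(1,1)=3: scale R1 → (0, 1, 6)
  clear (0,1): R0 −= (2)R1 → (1, 0, 6)
  clear (2,1): R2 −= (6)R1 → (0, 0, 3)
pivot(2,2)=3: scale R2 → (0, 0, 1)
  clear (0,2): R0 −= (6)R2 → (1, 0, 0)
  clear (1,2): R1 −= (6)R2 → (0, 1, 0)

pivot columns: 0, 1, 2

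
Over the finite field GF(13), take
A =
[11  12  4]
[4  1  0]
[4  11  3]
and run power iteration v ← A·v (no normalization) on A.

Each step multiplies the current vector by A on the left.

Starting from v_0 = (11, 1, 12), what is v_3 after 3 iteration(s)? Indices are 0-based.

v_0 = (11, 1, 12).
v_1 = A·v_0 = (12, 6, 0).
v_2 = A·v_1 = (9, 2, 10).
v_3 = A·v_2 = (7, 12, 10).

v_3 = (7, 12, 10)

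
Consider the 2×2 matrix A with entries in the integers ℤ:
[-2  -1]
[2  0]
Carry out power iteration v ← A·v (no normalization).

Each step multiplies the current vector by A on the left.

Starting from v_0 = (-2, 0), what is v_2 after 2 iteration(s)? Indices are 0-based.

v_0 = (-2, 0).
v_1 = A·v_0 = (4, -4).
v_2 = A·v_1 = (-4, 8).

v_2 = (-4, 8)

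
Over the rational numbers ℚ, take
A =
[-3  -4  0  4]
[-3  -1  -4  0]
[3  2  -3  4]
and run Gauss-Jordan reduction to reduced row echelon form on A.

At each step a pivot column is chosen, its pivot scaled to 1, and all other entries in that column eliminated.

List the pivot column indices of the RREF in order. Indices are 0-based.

pivot columns: 0, 1, 2

pivot(0,0)=-3: scale R0 → (1, 4/3, 0, -4/3)
  clear (1,0): R1 −= (-3)R0 → (0, 3, -4, -4)
  clear (2,0): R2 −= (3)R0 → (0, -2, -3, 8)
pivot(1,1)=3: scale R1 → (0, 1, -4/3, -4/3)
  clear (0,1): R0 −= (4/3)R1 → (1, 0, 16/9, 4/9)
  clear (2,1): R2 −= (-2)R1 → (0, 0, -17/3, 16/3)
pivot(2,2)=-17/3: scale R2 → (0, 0, 1, -16/17)
  clear (0,2): R0 −= (16/9)R2 → (1, 0, 0, 36/17)
  clear (1,2): R1 −= (-4/3)R2 → (0, 1, 0, -44/17)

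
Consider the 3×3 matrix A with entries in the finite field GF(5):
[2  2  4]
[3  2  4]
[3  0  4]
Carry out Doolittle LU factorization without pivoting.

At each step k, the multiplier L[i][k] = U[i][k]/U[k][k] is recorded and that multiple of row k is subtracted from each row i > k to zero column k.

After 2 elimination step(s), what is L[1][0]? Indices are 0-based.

k=0: U[0][0]=2
  eliminate (1,0): mult=4, new row 1: (0, 4, 3); set L[1][0]=4
  eliminate (2,0): mult=4, new row 2: (0, 2, 3); set L[2][0]=4
k=1: U[1][1]=4
  eliminate (2,1): mult=3, new row 2: (0, 0, 4); set L[2][1]=3

L[1][0] = 4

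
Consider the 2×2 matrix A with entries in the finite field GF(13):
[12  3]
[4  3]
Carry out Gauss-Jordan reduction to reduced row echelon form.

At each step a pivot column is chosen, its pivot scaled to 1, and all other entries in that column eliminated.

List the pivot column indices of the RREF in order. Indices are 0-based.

step 1: normalize row 0 (÷12) = (1, 10)
  row 1: subtract 4×row0 = (0, 2)
step 2: normalize row 1 (÷2) = (0, 1)
  row 0: subtract 10×row1 = (1, 0)

pivot columns: 0, 1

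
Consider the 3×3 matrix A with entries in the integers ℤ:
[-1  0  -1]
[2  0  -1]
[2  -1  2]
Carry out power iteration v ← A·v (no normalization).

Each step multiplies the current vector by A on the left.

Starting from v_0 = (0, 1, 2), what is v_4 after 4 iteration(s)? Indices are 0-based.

v_0 = (0, 1, 2).
v_1 = A·v_0 = (-2, -2, 3).
v_2 = A·v_1 = (-1, -7, 4).
v_3 = A·v_2 = (-3, -6, 13).
v_4 = A·v_3 = (-10, -19, 26).

v_4 = (-10, -19, 26)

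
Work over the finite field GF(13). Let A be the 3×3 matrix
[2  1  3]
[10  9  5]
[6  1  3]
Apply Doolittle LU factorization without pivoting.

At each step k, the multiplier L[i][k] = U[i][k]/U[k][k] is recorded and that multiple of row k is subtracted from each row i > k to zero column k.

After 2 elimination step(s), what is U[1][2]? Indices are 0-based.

k=0: U[0][0]=2
  eliminate (1,0): mult=5, new row 1: (0, 4, 3); set L[1][0]=5
  eliminate (2,0): mult=3, new row 2: (0, 11, 7); set L[2][0]=3
k=1: U[1][1]=4
  eliminate (2,1): mult=6, new row 2: (0, 0, 2); set L[2][1]=6

U[1][2] = 3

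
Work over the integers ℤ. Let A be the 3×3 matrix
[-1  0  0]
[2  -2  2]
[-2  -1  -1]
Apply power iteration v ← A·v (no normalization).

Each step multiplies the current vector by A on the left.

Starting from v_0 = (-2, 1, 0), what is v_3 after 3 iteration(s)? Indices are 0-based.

v_3 = (2, -50, -17)

v_0 = (-2, 1, 0).
v_1 = A·v_0 = (2, -6, 3).
v_2 = A·v_1 = (-2, 22, -1).
v_3 = A·v_2 = (2, -50, -17).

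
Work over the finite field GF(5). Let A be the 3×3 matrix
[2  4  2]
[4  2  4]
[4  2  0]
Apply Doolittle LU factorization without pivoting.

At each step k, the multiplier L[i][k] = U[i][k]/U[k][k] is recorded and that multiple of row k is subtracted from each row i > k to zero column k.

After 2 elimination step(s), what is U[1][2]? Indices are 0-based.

U[1][2] = 0

Step 1: pivot at (0,0) is 2.
  row1 ← row1 − (2)·row0  ⇒  L[1][0]=2, U row1=(0, 4, 0)
  row2 ← row2 − (2)·row0  ⇒  L[2][0]=2, U row2=(0, 4, 1)
Step 2: pivot at (1,1) is 4.
  row2 ← row2 − (1)·row1  ⇒  L[2][1]=1, U row2=(0, 0, 1)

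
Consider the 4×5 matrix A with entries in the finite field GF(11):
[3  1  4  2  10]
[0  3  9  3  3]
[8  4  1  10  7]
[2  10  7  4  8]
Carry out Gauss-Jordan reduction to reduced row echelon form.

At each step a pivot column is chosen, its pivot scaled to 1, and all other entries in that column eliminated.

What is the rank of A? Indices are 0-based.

step 1: normalize row 0 (÷3) = (1, 4, 5, 8, 7)
  row 2: subtract 8×row0 = (0, 5, 5, 1, 6)
  row 3: subtract 2×row0 = (0, 2, 8, 10, 5)
step 2: normalize row 1 (÷3) = (0, 1, 3, 1, 1)
  row 0: subtract 4×row1 = (1, 0, 4, 4, 3)
  row 2: subtract 5×row1 = (0, 0, 1, 7, 1)
  row 3: subtract 2×row1 = (0, 0, 2, 8, 3)
step 3: normalize row 2 (÷1) = (0, 0, 1, 7, 1)
  row 0: subtract 4×row2 = (1, 0, 0, 9, 10)
  row 1: subtract 3×row2 = (0, 1, 0, 2, 9)
  row 3: subtract 2×row2 = (0, 0, 0, 5, 1)
step 4: normalize row 3 (÷5) = (0, 0, 0, 1, 9)
  row 0: subtract 9×row3 = (1, 0, 0, 0, 6)
  row 1: subtract 2×row3 = (0, 1, 0, 0, 2)
  row 2: subtract 7×row3 = (0, 0, 1, 0, 4)

rank = 4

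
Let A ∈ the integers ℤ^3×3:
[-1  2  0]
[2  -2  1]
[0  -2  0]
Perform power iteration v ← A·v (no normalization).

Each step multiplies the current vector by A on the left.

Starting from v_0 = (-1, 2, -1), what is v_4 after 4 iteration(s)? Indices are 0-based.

v_0 = (-1, 2, -1).
v_1 = A·v_0 = (5, -7, -4).
v_2 = A·v_1 = (-19, 20, 14).
v_3 = A·v_2 = (59, -64, -40).
v_4 = A·v_3 = (-187, 206, 128).

v_4 = (-187, 206, 128)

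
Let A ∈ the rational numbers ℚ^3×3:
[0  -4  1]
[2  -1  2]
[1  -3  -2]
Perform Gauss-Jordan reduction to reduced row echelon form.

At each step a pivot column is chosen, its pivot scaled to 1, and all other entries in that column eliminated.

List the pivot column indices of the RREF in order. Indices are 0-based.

pivot columns: 0, 1, 2

step 1: exchange rows 0,1
step 1: normalize row 0 (÷2) = (1, -1/2, 1)
  row 2: subtract 1×row0 = (0, -5/2, -3)
step 2: normalize row 1 (÷-4) = (0, 1, -1/4)
  row 0: subtract -1/2×row1 = (1, 0, 7/8)
  row 2: subtract -5/2×row1 = (0, 0, -29/8)
step 3: normalize row 2 (÷-29/8) = (0, 0, 1)
  row 0: subtract 7/8×row2 = (1, 0, 0)
  row 1: subtract -1/4×row2 = (0, 1, 0)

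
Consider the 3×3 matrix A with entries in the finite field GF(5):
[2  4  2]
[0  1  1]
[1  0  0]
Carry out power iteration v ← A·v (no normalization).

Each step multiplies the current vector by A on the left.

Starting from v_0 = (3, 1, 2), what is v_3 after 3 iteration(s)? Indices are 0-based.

v_0 = (3, 1, 2).
v_1 = A·v_0 = (4, 3, 3).
v_2 = A·v_1 = (1, 1, 4).
v_3 = A·v_2 = (4, 0, 1).

v_3 = (4, 0, 1)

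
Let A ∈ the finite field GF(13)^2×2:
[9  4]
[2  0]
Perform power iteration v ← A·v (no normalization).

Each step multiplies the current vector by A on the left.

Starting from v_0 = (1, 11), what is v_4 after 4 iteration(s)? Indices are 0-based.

v_4 = (12, 10)

v_0 = (1, 11).
v_1 = A·v_0 = (1, 2).
v_2 = A·v_1 = (4, 2).
v_3 = A·v_2 = (5, 8).
v_4 = A·v_3 = (12, 10).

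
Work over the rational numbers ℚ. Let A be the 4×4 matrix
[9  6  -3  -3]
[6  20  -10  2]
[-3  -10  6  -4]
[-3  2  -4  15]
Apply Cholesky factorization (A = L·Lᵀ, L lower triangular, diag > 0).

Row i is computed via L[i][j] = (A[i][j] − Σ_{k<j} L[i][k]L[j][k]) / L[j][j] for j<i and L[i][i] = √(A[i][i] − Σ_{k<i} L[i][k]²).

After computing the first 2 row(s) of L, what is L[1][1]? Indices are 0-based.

Step 1: L[0][0] = √(9) = 3.
  L[1][0] = (6) / L[0][0] = 2.
Step 2: L[1][1] = √(16) = 4.

L[1][1] = 4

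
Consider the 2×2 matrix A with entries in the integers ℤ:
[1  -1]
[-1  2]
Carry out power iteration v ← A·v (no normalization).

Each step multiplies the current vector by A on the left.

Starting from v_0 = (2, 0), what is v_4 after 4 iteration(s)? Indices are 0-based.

v_4 = (26, -42)

v_0 = (2, 0).
v_1 = A·v_0 = (2, -2).
v_2 = A·v_1 = (4, -6).
v_3 = A·v_2 = (10, -16).
v_4 = A·v_3 = (26, -42).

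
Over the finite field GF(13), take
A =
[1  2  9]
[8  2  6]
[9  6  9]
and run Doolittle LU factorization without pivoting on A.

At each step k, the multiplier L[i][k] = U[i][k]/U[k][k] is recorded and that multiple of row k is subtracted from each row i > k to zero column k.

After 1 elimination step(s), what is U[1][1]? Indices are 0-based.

[col 0] pivot 1
  R1 -= 8*R0 → (0, 12, 12)  (L[1][0] := 8)
  R2 -= 9*R0 → (0, 1, 6)  (L[2][0] := 9)

U[1][1] = 12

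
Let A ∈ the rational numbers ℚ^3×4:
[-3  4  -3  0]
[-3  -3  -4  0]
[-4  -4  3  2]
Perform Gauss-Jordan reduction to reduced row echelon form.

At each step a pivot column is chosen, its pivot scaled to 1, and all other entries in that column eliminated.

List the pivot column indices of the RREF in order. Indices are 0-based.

pivot columns: 0, 1, 2

pivot(0,0)=-3: scale R0 → (1, -4/3, 1, 0)
  clear (1,0): R1 −= (-3)R0 → (0, -7, -1, 0)
  clear (2,0): R2 −= (-4)R0 → (0, -28/3, 7, 2)
pivot(1,1)=-7: scale R1 → (0, 1, 1/7, 0)
  clear (0,1): R0 −= (-4/3)R1 → (1, 0, 25/21, 0)
  clear (2,1): R2 −= (-28/3)R1 → (0, 0, 25/3, 2)
pivot(2,2)=25/3: scale R2 → (0, 0, 1, 6/25)
  clear (0,2): R0 −= (25/21)R2 → (1, 0, 0, -2/7)
  clear (1,2): R1 −= (1/7)R2 → (0, 1, 0, -6/175)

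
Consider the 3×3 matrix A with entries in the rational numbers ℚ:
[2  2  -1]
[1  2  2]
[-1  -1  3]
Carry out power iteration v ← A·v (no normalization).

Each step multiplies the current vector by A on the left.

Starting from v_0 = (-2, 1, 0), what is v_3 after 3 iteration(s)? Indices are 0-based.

v_3 = (-15, 5, 20)

v_0 = (-2, 1, 0).
v_1 = A·v_0 = (-2, 0, 1).
v_2 = A·v_1 = (-5, 0, 5).
v_3 = A·v_2 = (-15, 5, 20).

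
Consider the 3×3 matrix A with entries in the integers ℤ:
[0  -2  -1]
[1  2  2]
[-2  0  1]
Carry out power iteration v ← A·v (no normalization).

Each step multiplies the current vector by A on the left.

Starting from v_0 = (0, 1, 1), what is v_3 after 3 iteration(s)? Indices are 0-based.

v_0 = (0, 1, 1).
v_1 = A·v_0 = (-3, 4, 1).
v_2 = A·v_1 = (-9, 7, 7).
v_3 = A·v_2 = (-21, 19, 25).

v_3 = (-21, 19, 25)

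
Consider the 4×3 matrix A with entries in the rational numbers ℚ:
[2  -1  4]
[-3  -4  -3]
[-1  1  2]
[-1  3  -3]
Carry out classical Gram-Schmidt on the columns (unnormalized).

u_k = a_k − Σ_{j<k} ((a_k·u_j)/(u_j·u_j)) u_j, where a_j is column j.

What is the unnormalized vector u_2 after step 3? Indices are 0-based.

Step 1: u_0 = a_0 = (2, -3, -1, -1).
Step 2: u_1 = a_1 − (2/5)·u_0 = (-9/5, -14/5, 7/5, 17/5).
Step 3: u_2 = a_2 − (6/5)·u_0 − (-31/123)·u_1 = (47/41, -13/123, 437/123, -116/123).

u_2 = (47/41, -13/123, 437/123, -116/123)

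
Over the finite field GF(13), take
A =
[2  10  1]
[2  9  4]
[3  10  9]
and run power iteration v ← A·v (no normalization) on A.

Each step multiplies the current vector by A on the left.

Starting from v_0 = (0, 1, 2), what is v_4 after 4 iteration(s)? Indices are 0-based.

v_4 = (7, 3, 2)

v_0 = (0, 1, 2).
v_1 = A·v_0 = (12, 4, 2).
v_2 = A·v_1 = (1, 3, 3).
v_3 = A·v_2 = (9, 2, 8).
v_4 = A·v_3 = (7, 3, 2).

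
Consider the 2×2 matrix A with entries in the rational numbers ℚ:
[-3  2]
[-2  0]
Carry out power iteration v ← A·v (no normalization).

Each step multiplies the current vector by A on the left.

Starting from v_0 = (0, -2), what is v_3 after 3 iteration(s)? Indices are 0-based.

v_0 = (0, -2).
v_1 = A·v_0 = (-4, 0).
v_2 = A·v_1 = (12, 8).
v_3 = A·v_2 = (-20, -24).

v_3 = (-20, -24)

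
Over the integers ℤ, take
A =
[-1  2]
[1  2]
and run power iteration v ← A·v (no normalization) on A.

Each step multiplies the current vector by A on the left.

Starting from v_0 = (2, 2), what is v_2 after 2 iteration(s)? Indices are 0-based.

v_0 = (2, 2).
v_1 = A·v_0 = (2, 6).
v_2 = A·v_1 = (10, 14).

v_2 = (10, 14)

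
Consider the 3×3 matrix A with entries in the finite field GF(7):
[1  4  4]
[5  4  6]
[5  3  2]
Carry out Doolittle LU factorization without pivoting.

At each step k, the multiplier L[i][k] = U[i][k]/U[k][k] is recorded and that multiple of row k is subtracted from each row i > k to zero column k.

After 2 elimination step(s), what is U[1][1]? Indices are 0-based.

[col 0] pivot 1
  R1 -= 5*R0 → (0, 5, 0)  (L[1][0] := 5)
  R2 -= 5*R0 → (0, 4, 3)  (L[2][0] := 5)
[col 1] pivot 5
  R2 -= 5*R1 → (0, 0, 3)  (L[2][1] := 5)

U[1][1] = 5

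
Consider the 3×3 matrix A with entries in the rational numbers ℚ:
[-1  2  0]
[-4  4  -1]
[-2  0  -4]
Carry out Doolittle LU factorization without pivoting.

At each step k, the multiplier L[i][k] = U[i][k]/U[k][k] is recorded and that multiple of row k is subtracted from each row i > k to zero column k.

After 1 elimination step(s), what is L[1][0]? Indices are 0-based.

[col 0] pivot -1
  R1 -= 4*R0 → (0, -4, -1)  (L[1][0] := 4)
  R2 -= 2*R0 → (0, -4, -4)  (L[2][0] := 2)

L[1][0] = 4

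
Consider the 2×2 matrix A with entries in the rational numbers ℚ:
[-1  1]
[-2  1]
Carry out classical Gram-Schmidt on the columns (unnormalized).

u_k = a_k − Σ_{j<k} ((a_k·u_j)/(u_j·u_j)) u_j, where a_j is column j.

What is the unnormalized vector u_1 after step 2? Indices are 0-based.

Step 1: u_0 = a_0 = (-1, -2).
Step 2: u_1 = a_1 − (-3/5)·u_0 = (2/5, -1/5).

u_1 = (2/5, -1/5)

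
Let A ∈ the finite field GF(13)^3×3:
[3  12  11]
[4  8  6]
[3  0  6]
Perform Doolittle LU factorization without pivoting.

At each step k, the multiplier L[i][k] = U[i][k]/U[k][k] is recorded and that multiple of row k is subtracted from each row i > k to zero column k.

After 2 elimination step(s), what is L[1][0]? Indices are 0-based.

L[1][0] = 10

[col 0] pivot 3
  R1 -= 10*R0 → (0, 5, 0)  (L[1][0] := 10)
  R2 -= 1*R0 → (0, 1, 8)  (L[2][0] := 1)
[col 1] pivot 5
  R2 -= 8*R1 → (0, 0, 8)  (L[2][1] := 8)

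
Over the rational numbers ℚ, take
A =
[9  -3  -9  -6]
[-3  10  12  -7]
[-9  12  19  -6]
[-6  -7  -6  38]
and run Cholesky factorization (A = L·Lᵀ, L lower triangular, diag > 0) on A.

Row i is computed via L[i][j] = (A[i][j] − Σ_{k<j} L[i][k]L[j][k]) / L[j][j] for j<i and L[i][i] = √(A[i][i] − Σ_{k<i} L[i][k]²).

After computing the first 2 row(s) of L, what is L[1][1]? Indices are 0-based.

Step 1: L[0][0] = √(9) = 3.
  L[1][0] = (-3) / L[0][0] = -1.
Step 2: L[1][1] = √(9) = 3.

L[1][1] = 3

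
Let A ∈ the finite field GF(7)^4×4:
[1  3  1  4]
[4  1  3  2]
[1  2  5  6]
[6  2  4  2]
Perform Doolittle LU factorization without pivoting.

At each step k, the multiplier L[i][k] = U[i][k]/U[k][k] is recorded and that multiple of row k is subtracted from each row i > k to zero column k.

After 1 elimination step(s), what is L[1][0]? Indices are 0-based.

[col 0] pivot 1
  R1 -= 4*R0 → (0, 3, 6, 0)  (L[1][0] := 4)
  R2 -= 1*R0 → (0, 6, 4, 2)  (L[2][0] := 1)
  R3 -= 6*R0 → (0, 5, 5, 6)  (L[3][0] := 6)

L[1][0] = 4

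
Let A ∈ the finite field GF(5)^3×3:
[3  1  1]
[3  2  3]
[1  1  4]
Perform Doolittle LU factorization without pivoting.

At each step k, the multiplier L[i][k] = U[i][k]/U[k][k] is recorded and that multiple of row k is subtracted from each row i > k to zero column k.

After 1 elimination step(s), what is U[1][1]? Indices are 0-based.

U[1][1] = 1

Step 1: pivot at (0,0) is 3.
  row1 ← row1 − (1)·row0  ⇒  L[1][0]=1, U row1=(0, 1, 2)
  row2 ← row2 − (2)·row0  ⇒  L[2][0]=2, U row2=(0, 4, 2)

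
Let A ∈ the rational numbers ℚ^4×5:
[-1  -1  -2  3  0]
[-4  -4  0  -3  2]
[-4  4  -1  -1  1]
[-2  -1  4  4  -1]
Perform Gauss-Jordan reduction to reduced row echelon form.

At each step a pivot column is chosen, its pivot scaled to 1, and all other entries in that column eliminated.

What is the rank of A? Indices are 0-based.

rank = 4

[1] R0 /= -1  ⇒  (1, 1, 2, -3, 0)
     R1 -= -4·R0  ⇒  (0, 0, 8, -15, 2)
     R2 -= -4·R0  ⇒  (0, 8, 7, -13, 1)
     R3 -= -2·R0  ⇒  (0, 1, 8, -2, -1)
[2] R1 <-> R2
[2] R1 /= 8  ⇒  (0, 1, 7/8, -13/8, 1/8)
     R0 -= 1·R1  ⇒  (1, 0, 9/8, -11/8, -1/8)
     R3 -= 1·R1  ⇒  (0, 0, 57/8, -3/8, -9/8)
[3] R2 /= 8  ⇒  (0, 0, 1, -15/8, 1/4)
     R0 -= 9/8·R2  ⇒  (1, 0, 0, 47/64, -13/32)
     R1 -= 7/8·R2  ⇒  (0, 1, 0, 1/64, -3/32)
     R3 -= 57/8·R2  ⇒  (0, 0, 0, 831/64, -93/32)
[4] R3 /= 831/64  ⇒  (0, 0, 0, 1, -62/277)
     R0 -= 47/64·R3  ⇒  (1, 0, 0, 0, -67/277)
     R1 -= 1/64·R3  ⇒  (0, 1, 0, 0, -25/277)
     R2 -= -15/8·R3  ⇒  (0, 0, 1, 0, -47/277)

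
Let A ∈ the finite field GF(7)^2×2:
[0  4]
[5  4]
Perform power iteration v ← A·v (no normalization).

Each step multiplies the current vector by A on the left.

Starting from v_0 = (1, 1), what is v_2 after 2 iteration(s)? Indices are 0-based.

v_2 = (1, 0)

v_0 = (1, 1).
v_1 = A·v_0 = (4, 2).
v_2 = A·v_1 = (1, 0).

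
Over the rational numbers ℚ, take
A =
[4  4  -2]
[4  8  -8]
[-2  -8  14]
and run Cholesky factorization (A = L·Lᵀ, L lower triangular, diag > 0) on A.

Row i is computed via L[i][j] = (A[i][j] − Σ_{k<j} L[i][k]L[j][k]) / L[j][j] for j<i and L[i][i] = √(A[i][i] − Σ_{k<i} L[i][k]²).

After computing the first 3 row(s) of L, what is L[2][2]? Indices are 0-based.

L[2][2] = 2

Step 1: L[0][0] = √(4) = 2.
  L[1][0] = (4) / L[0][0] = 2.
Step 2: L[1][1] = √(4) = 2.
  L[2][0] = (-2) / L[0][0] = -1.
  L[2][1] = (-6) / L[1][1] = -3.
Step 3: L[2][2] = √(4) = 2.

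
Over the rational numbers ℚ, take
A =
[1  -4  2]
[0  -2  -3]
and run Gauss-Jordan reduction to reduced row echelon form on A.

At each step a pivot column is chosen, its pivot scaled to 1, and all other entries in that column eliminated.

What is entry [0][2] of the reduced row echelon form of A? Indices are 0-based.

pivot(0,0)=1: scale R0 → (1, -4, 2)
pivot(1,1)=-2: scale R1 → (0, 1, 3/2)
  clear (0,1): R0 −= (-4)R1 → (1, 0, 8)

M[0][2] = 8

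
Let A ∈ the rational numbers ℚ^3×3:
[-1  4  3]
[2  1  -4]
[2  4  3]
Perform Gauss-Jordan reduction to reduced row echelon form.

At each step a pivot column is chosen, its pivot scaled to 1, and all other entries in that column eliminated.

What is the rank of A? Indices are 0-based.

rank = 3

[1] R0 /= -1  ⇒  (1, -4, -3)
     R1 -= 2·R0  ⇒  (0, 9, 2)
     R2 -= 2·R0  ⇒  (0, 12, 9)
[2] R1 /= 9  ⇒  (0, 1, 2/9)
     R0 -= -4·R1  ⇒  (1, 0, -19/9)
     R2 -= 12·R1  ⇒  (0, 0, 19/3)
[3] R2 /= 19/3  ⇒  (0, 0, 1)
     R0 -= -19/9·R2  ⇒  (1, 0, 0)
     R1 -= 2/9·R2  ⇒  (0, 1, 0)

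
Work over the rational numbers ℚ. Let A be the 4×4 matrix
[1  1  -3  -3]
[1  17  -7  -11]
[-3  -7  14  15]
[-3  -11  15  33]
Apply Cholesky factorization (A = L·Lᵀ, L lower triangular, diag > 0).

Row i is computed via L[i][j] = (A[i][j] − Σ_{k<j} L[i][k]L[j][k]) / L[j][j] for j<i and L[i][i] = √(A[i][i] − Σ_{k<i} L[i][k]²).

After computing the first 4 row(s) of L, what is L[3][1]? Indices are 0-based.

Step 1: L[0][0] = √(1) = 1.
  L[1][0] = (1) / L[0][0] = 1.
Step 2: L[1][1] = √(16) = 4.
  L[2][0] = (-3) / L[0][0] = -3.
  L[2][1] = (-4) / L[1][1] = -1.
Step 3: L[2][2] = √(4) = 2.
  L[3][0] = (-3) / L[0][0] = -3.
  L[3][1] = (-8) / L[1][1] = -2.
  L[3][2] = (4) / L[2][2] = 2.
Step 4: L[3][3] = √(16) = 4.

L[3][1] = -2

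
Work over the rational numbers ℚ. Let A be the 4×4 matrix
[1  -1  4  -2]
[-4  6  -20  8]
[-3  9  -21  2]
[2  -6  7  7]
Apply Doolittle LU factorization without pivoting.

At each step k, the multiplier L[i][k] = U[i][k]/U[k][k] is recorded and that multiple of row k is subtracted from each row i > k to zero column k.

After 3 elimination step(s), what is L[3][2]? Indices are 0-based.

L[3][2] = -3

[col 0] pivot 1
  R1 -= -4*R0 → (0, 2, -4, 0)  (L[1][0] := -4)
  R2 -= -3*R0 → (0, 6, -9, -4)  (L[2][0] := -3)
  R3 -= 2*R0 → (0, -4, -1, 11)  (L[3][0] := 2)
[col 1] pivot 2
  R2 -= 3*R1 → (0, 0, 3, -4)  (L[2][1] := 3)
  R3 -= -2*R1 → (0, 0, -9, 11)  (L[3][1] := -2)
[col 2] pivot 3
  R3 -= -3*R2 → (0, 0, 0, -1)  (L[3][2] := -3)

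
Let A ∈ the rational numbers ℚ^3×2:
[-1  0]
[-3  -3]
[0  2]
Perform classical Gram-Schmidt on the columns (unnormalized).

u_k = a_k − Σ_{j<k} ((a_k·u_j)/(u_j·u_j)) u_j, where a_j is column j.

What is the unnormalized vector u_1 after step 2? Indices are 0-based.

u_1 = (9/10, -3/10, 2)

Step 1: u_0 = a_0 = (-1, -3, 0).
Step 2: u_1 = a_1 − (9/10)·u_0 = (9/10, -3/10, 2).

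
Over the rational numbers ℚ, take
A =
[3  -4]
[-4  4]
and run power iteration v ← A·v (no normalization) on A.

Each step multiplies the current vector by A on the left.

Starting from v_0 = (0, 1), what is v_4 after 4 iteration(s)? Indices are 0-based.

v_4 = (-1596, 1808)

v_0 = (0, 1).
v_1 = A·v_0 = (-4, 4).
v_2 = A·v_1 = (-28, 32).
v_3 = A·v_2 = (-212, 240).
v_4 = A·v_3 = (-1596, 1808).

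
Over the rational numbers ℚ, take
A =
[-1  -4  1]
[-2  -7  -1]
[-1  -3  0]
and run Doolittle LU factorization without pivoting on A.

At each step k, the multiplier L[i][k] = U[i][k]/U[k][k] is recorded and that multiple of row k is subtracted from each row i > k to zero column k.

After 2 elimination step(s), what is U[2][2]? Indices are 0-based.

Step 1: pivot at (0,0) is -1.
  row1 ← row1 − (2)·row0  ⇒  L[1][0]=2, U row1=(0, 1, -3)
  row2 ← row2 − (1)·row0  ⇒  L[2][0]=1, U row2=(0, 1, -1)
Step 2: pivot at (1,1) is 1.
  row2 ← row2 − (1)·row1  ⇒  L[2][1]=1, U row2=(0, 0, 2)

U[2][2] = 2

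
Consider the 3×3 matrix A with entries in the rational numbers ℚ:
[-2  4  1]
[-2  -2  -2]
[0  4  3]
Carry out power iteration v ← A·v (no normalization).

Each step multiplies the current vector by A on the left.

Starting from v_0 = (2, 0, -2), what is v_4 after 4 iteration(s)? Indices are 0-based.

v_0 = (2, 0, -2).
v_1 = A·v_0 = (-6, 0, -6).
v_2 = A·v_1 = (6, 24, -18).
v_3 = A·v_2 = (66, -24, 42).
v_4 = A·v_3 = (-186, -168, 30).

v_4 = (-186, -168, 30)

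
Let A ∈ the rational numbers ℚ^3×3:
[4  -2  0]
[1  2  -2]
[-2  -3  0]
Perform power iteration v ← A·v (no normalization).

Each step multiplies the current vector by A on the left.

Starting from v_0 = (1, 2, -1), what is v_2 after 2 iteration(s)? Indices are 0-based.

v_0 = (1, 2, -1).
v_1 = A·v_0 = (0, 7, -8).
v_2 = A·v_1 = (-14, 30, -21).

v_2 = (-14, 30, -21)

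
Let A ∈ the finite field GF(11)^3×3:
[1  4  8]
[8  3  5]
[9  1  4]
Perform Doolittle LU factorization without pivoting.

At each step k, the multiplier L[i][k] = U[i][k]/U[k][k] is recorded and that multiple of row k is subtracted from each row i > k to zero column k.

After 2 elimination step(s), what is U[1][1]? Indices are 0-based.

[col 0] pivot 1
  R1 -= 8*R0 → (0, 4, 7)  (L[1][0] := 8)
  R2 -= 9*R0 → (0, 9, 9)  (L[2][0] := 9)
[col 1] pivot 4
  R2 -= 5*R1 → (0, 0, 7)  (L[2][1] := 5)

U[1][1] = 4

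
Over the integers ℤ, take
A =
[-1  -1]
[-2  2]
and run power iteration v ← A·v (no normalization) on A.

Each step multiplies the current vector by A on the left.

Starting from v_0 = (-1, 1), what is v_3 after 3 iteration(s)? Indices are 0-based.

v_3 = (-4, 24)

v_0 = (-1, 1).
v_1 = A·v_0 = (0, 4).
v_2 = A·v_1 = (-4, 8).
v_3 = A·v_2 = (-4, 24).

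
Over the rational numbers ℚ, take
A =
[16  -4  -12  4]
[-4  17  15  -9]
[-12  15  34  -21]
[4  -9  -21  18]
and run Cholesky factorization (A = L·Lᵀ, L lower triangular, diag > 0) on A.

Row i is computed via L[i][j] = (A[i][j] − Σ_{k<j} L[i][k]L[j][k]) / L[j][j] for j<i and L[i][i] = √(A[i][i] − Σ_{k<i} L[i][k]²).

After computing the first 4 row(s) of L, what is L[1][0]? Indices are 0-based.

Step 1: L[0][0] = √(16) = 4.
  L[1][0] = (-4) / L[0][0] = -1.
Step 2: L[1][1] = √(16) = 4.
  L[2][0] = (-12) / L[0][0] = -3.
  L[2][1] = (12) / L[1][1] = 3.
Step 3: L[2][2] = √(16) = 4.
  L[3][0] = (4) / L[0][0] = 1.
  L[3][1] = (-8) / L[1][1] = -2.
  L[3][2] = (-12) / L[2][2] = -3.
Step 4: L[3][3] = √(4) = 2.

L[1][0] = -1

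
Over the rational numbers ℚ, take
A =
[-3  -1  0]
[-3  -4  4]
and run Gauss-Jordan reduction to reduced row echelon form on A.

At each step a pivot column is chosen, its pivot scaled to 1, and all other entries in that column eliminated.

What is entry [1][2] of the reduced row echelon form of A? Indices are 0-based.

[1] R0 /= -3  ⇒  (1, 1/3, 0)
     R1 -= -3·R0  ⇒  (0, -3, 4)
[2] R1 /= -3  ⇒  (0, 1, -4/3)
     R0 -= 1/3·R1  ⇒  (1, 0, 4/9)

M[1][2] = -4/3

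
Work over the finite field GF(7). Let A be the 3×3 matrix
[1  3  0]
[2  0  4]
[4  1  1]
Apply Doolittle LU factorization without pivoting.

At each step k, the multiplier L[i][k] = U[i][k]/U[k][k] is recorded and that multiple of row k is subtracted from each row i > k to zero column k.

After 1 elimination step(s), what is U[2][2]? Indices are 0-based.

k=0: U[0][0]=1
  eliminate (1,0): mult=2, new row 1: (0, 1, 4); set L[1][0]=2
  eliminate (2,0): mult=4, new row 2: (0, 3, 1); set L[2][0]=4

U[2][2] = 1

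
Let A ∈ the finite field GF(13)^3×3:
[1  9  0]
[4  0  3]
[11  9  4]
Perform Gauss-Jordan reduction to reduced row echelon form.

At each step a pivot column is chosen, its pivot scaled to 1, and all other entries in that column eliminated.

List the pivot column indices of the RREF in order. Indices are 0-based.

pivot(0,0)=1: scale R0 → (1, 9, 0)
  clear (1,0): R1 −= (4)R0 → (0, 3, 3)
  clear (2,0): R2 −= (11)R0 → (0, 1, 4)
pivot(1,1)=3: scale R1 → (0, 1, 1)
  clear (0,1): R0 −= (9)R1 → (1, 0, 4)
  clear (2,1): R2 −= (1)R1 → (0, 0, 3)
pivot(2,2)=3: scale R2 → (0, 0, 1)
  clear (0,2): R0 −= (4)R2 → (1, 0, 0)
  clear (1,2): R1 −= (1)R2 → (0, 1, 0)

pivot columns: 0, 1, 2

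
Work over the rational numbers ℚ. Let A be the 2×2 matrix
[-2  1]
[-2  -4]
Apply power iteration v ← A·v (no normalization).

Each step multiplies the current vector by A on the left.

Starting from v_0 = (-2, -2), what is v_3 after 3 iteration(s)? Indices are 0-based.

v_3 = (-68, 192)

v_0 = (-2, -2).
v_1 = A·v_0 = (2, 12).
v_2 = A·v_1 = (8, -52).
v_3 = A·v_2 = (-68, 192).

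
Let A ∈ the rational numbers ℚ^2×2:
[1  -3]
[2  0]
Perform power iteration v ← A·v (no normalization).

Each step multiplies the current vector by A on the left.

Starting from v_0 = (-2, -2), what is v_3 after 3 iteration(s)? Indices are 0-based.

v_3 = (-8, 32)

v_0 = (-2, -2).
v_1 = A·v_0 = (4, -4).
v_2 = A·v_1 = (16, 8).
v_3 = A·v_2 = (-8, 32).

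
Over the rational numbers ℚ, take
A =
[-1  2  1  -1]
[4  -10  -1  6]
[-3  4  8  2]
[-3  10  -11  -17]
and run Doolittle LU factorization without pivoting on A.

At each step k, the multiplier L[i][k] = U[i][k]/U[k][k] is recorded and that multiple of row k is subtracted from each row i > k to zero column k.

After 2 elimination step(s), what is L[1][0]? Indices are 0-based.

L[1][0] = -4

k=0: U[0][0]=-1
  eliminate (1,0): mult=-4, new row 1: (0, -2, 3, 2); set L[1][0]=-4
  eliminate (2,0): mult=3, new row 2: (0, -2, 5, 5); set L[2][0]=3
  eliminate (3,0): mult=3, new row 3: (0, 4, -14, -14); set L[3][0]=3
k=1: U[1][1]=-2
  eliminate (2,1): mult=1, new row 2: (0, 0, 2, 3); set L[2][1]=1
  eliminate (3,1): mult=-2, new row 3: (0, 0, -8, -10); set L[3][1]=-2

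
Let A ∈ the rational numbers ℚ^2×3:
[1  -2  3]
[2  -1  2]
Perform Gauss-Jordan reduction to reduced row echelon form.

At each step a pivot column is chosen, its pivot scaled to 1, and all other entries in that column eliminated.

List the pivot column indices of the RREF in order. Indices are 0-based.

pivot columns: 0, 1

step 1: normalize row 0 (÷1) = (1, -2, 3)
  row 1: subtract 2×row0 = (0, 3, -4)
step 2: normalize row 1 (÷3) = (0, 1, -4/3)
  row 0: subtract -2×row1 = (1, 0, 1/3)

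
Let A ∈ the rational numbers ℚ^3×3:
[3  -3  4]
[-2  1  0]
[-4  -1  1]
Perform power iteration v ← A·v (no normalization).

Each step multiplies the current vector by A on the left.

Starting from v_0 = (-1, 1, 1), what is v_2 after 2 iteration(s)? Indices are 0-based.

v_2 = (1, 7, 9)

v_0 = (-1, 1, 1).
v_1 = A·v_0 = (-2, 3, 4).
v_2 = A·v_1 = (1, 7, 9).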